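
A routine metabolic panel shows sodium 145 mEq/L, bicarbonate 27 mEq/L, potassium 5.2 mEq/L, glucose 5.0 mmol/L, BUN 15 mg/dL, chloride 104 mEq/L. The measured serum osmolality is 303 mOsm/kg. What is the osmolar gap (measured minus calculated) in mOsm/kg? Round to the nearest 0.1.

Calculated osmolality = 2·Na + glucose + BUN/2.8
= 2·145 + 5 + 15/2.8
= 290 + 5 + 5.36
= 300.36 mOsm/kg ≈ 300.4 mOsm/kg
Osmolar gap = measured − calculated = 303 − 300.4 = 2.6 mOsm/kg

2.6 mOsm/kg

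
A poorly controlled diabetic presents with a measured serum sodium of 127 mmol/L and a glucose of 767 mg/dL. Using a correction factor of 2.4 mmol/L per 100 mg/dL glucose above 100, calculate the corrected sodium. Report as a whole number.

Corrected Na = measured Na + 2.4 · (glucose − 100)/100
= 127 + 2.4 · (767 − 100)/100
= 127 + 16
= 143 mmol/L

143 mmol/L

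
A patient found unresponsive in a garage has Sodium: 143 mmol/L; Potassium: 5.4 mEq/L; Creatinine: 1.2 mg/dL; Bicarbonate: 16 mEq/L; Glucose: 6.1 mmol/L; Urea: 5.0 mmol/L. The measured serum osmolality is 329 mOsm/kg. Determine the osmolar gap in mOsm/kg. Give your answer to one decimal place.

31.9 mOsm/kg

Calculated osmolality = 2·Na + glucose + urea
= 2·143 + 6.1 + 5
= 286 + 6.10 + 5
= 297.1 mOsm/kg ≈ 297.1 mOsm/kg
Osmolar gap = measured − calculated = 329 − 297.1 = 31.9 mOsm/kg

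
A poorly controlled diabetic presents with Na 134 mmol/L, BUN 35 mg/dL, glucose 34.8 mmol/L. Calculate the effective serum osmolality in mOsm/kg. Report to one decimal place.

Effective osmolality excludes urea (freely permeant across cell membranes):
2·Na + glucose
= 2·134 + 34.8
= 268 + 34.8
= 302.8 mOsm/kg

302.8 mOsm/kg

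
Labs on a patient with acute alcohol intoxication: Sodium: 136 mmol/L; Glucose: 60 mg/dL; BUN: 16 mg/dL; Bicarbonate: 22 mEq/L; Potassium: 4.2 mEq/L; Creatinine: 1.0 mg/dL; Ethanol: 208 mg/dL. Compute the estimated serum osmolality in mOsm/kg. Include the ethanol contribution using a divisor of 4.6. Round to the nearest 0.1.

326.3 mOsm/kg

Calculated osmolality = 2·Na + glucose/18 + BUN/2.8 + ethanol/4.6
= 2·136 + 60/18 + 16/2.8 + 208/4.6
= 272 + 3.33 + 5.71 + 45.22
= 326.26 mOsm/kg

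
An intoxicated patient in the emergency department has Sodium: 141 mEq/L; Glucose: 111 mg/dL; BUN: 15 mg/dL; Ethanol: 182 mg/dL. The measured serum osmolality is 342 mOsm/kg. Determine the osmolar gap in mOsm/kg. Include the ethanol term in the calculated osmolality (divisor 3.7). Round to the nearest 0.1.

-0.7 mOsm/kg

Calculated osmolality = 2·Na + glucose/18 + BUN/2.8 + ethanol/3.7
= 2·141 + 111/18 + 15/2.8 + 182/3.7
= 282 + 6.17 + 5.36 + 49.19
= 342.72 mOsm/kg ≈ 342.7 mOsm/kg
Osmolar gap = measured − calculated = 342 − 342.7 = -0.7 mOsm/kg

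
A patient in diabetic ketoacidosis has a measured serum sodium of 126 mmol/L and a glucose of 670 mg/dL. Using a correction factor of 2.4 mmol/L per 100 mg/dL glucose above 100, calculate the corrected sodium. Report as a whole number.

140 mmol/L

Corrected Na = measured Na + 2.4 · (glucose − 100)/100
= 126 + 2.4 · (670 − 100)/100
= 126 + 13.7
= 139.7 mmol/L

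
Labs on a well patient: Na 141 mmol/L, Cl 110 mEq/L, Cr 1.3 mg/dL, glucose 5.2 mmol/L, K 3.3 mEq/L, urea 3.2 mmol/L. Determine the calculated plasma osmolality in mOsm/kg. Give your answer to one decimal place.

Calculated osmolality = 2·Na + glucose + urea
= 2·141 + 5.2 + 3.2
= 282 + 5.20 + 3.20
= 290.4 mOsm/kg

290.4 mOsm/kg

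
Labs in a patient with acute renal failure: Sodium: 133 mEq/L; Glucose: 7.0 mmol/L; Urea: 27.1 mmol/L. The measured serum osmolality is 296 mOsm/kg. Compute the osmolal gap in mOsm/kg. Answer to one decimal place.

Calculated osmolality = 2·Na + glucose + urea
= 2·133 + 7 + 27.1
= 266 + 7 + 27.10
= 300.1 mOsm/kg ≈ 300.1 mOsm/kg
Osmolar gap = measured − calculated = 296 − 300.1 = -4.1 mOsm/kg

-4.1 mOsm/kg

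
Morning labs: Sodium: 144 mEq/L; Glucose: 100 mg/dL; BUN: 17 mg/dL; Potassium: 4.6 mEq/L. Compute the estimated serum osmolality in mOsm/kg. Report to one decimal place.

299.6 mOsm/kg

Calculated osmolality = 2·Na + glucose/18 + BUN/2.8
= 2·144 + 100/18 + 17/2.8
= 288 + 5.56 + 6.07
= 299.63 mOsm/kg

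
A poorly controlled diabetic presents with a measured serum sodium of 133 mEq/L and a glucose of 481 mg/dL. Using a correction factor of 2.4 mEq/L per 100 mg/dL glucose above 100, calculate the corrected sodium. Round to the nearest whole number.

142 mEq/L

Corrected Na = measured Na + 2.4 · (glucose − 100)/100
= 133 + 2.4 · (481 − 100)/100
= 133 + 9.1
= 142.1 mEq/L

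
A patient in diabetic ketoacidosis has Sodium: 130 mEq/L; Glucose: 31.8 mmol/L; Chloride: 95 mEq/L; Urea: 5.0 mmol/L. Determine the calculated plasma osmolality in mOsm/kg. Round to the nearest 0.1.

Calculated osmolality = 2·Na + glucose + urea
= 2·130 + 31.8 + 5
= 260 + 31.80 + 5
= 296.8 mOsm/kg

296.8 mOsm/kg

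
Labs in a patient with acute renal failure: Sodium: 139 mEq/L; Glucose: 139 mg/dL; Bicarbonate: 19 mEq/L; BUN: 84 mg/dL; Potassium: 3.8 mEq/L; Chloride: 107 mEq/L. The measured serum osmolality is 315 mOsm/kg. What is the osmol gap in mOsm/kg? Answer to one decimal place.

-0.7 mOsm/kg

Calculated osmolality = 2·Na + glucose/18 + BUN/2.8
= 2·139 + 139/18 + 84/2.8
= 278 + 7.72 + 30
= 315.72 mOsm/kg ≈ 315.7 mOsm/kg
Osmolar gap = measured − calculated = 315 − 315.7 = -0.7 mOsm/kg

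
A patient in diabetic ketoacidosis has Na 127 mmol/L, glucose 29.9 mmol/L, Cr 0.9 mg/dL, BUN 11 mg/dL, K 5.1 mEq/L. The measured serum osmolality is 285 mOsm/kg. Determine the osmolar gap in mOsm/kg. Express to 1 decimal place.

Calculated osmolality = 2·Na + glucose + BUN/2.8
= 2·127 + 29.9 + 11/2.8
= 254 + 29.90 + 3.93
= 287.83 mOsm/kg ≈ 287.8 mOsm/kg
Osmolar gap = measured − calculated = 285 − 287.8 = -2.8 mOsm/kg

-2.8 mOsm/kg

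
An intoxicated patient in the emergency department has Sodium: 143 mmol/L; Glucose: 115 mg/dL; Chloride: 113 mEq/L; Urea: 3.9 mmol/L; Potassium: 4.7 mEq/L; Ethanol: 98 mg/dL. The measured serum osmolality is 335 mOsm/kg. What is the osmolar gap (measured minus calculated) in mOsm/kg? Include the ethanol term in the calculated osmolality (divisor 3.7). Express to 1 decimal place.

Calculated osmolality = 2·Na + glucose/18 + urea + ethanol/3.7
= 2·143 + 115/18 + 3.9 + 98/3.7
= 286 + 6.39 + 3.90 + 26.49
= 322.78 mOsm/kg ≈ 322.8 mOsm/kg
Osmolar gap = measured − calculated = 335 − 322.8 = 12.2 mOsm/kg

12.2 mOsm/kg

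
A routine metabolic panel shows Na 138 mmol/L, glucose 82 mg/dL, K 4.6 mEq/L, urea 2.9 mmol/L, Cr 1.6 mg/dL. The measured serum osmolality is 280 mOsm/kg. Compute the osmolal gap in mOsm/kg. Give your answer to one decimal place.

Calculated osmolality = 2·Na + glucose/18 + urea
= 2·138 + 82/18 + 2.9
= 276 + 4.56 + 2.90
= 283.46 mOsm/kg ≈ 283.5 mOsm/kg
Osmolar gap = measured − calculated = 280 − 283.5 = -3.5 mOsm/kg

-3.5 mOsm/kg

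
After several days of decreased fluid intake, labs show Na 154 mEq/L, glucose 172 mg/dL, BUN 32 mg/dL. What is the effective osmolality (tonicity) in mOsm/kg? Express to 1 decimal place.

Effective osmolality excludes urea (freely permeant across cell membranes):
2·Na + glucose/18
= 2·154 + 172/18
= 308 + 9.56
= 317.56 mOsm/kg

317.6 mOsm/kg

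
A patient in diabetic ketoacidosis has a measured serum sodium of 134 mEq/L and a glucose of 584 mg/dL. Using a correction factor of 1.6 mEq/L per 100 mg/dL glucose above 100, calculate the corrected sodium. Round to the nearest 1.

Corrected Na = measured Na + 1.6 · (glucose − 100)/100
= 134 + 1.6 · (584 − 100)/100
= 134 + 7.7
= 141.7 mEq/L

142 mEq/L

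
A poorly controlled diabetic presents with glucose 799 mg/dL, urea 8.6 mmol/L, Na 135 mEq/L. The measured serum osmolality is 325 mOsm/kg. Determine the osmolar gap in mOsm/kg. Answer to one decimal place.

Calculated osmolality = 2·Na + glucose/18 + urea
= 2·135 + 799/18 + 8.6
= 270 + 44.39 + 8.60
= 322.99 mOsm/kg ≈ 323.0 mOsm/kg
Osmolar gap = measured − calculated = 325 − 323.0 = 2.0 mOsm/kg

2.0 mOsm/kg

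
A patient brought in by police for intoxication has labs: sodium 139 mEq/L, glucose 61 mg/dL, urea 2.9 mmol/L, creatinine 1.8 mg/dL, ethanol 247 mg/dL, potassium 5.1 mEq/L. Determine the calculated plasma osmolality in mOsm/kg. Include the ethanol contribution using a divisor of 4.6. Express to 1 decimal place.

Calculated osmolality = 2·Na + glucose/18 + urea + ethanol/4.6
= 2·139 + 61/18 + 2.9 + 247/4.6
= 278 + 3.39 + 2.90 + 53.70
= 337.99 mOsm/kg

338.0 mOsm/kg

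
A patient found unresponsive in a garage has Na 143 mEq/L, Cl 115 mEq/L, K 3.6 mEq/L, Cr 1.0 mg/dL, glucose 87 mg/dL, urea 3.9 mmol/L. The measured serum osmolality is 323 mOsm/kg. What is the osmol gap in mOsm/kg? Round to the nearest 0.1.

28.3 mOsm/kg

Calculated osmolality = 2·Na + glucose/18 + urea
= 2·143 + 87/18 + 3.9
= 286 + 4.83 + 3.90
= 294.73 mOsm/kg ≈ 294.7 mOsm/kg
Osmolar gap = measured − calculated = 323 − 294.7 = 28.3 mOsm/kg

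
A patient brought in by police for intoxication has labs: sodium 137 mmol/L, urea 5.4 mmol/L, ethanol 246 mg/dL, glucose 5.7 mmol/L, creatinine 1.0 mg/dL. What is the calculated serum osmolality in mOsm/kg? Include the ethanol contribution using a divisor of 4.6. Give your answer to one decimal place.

Calculated osmolality = 2·Na + glucose + urea + ethanol/4.6
= 2·137 + 5.7 + 5.4 + 246/4.6
= 274 + 5.70 + 5.40 + 53.48
= 338.58 mOsm/kg

338.6 mOsm/kg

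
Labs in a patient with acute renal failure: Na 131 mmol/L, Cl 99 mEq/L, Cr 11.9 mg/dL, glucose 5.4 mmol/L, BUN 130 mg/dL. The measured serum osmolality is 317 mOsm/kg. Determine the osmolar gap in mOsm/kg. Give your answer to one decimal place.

3.2 mOsm/kg

Calculated osmolality = 2·Na + glucose + BUN/2.8
= 2·131 + 5.4 + 130/2.8
= 262 + 5.40 + 46.43
= 313.83 mOsm/kg ≈ 313.8 mOsm/kg
Osmolar gap = measured − calculated = 317 − 313.8 = 3.2 mOsm/kg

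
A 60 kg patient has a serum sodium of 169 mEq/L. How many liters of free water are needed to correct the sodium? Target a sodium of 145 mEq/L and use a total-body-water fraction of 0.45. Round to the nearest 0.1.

4.5 L

TBW = 0.45 · 60 = 27 L
Free water deficit = TBW · (Na/145 − 1)
= 27 · (169/145 − 1)
= 27 · 0.1655
= 4.47 L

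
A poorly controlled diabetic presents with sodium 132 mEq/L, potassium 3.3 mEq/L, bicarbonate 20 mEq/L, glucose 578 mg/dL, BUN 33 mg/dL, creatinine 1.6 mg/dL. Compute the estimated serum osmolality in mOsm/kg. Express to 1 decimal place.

Calculated osmolality = 2·Na + glucose/18 + BUN/2.8
= 2·132 + 578/18 + 33/2.8
= 264 + 32.11 + 11.79
= 307.9 mOsm/kg

307.9 mOsm/kg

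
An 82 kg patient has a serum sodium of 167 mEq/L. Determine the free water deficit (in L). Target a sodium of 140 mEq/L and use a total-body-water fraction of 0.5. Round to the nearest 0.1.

7.9 L

TBW = 0.5 · 82 = 41 L
Free water deficit = TBW · (Na/140 − 1)
= 41 · (167/140 − 1)
= 41 · 0.1929
= 7.91 L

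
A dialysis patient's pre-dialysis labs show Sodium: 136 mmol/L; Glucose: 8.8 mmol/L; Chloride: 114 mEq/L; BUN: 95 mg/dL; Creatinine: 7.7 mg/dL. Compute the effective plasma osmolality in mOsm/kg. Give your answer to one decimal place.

280.8 mOsm/kg

Effective osmolality excludes urea (freely permeant across cell membranes):
2·Na + glucose
= 2·136 + 8.8
= 272 + 8.8
= 280.8 mOsm/kg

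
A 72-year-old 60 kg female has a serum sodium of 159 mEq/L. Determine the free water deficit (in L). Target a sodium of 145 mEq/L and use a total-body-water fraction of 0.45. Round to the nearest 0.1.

TBW = 0.45 · 60 = 27 L
Free water deficit = TBW · (Na/145 − 1)
= 27 · (159/145 − 1)
= 27 · 0.0966
= 2.61 L

2.6 L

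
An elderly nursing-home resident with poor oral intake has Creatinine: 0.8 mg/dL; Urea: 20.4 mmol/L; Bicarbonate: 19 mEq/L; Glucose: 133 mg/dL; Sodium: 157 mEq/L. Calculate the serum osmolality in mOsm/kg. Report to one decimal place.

Calculated osmolality = 2·Na + glucose/18 + urea
= 2·157 + 133/18 + 20.4
= 314 + 7.39 + 20.40
= 341.79 mOsm/kg

341.8 mOsm/kg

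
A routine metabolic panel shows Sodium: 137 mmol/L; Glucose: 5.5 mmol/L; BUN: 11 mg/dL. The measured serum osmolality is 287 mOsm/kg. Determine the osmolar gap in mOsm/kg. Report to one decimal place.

Calculated osmolality = 2·Na + glucose + BUN/2.8
= 2·137 + 5.5 + 11/2.8
= 274 + 5.50 + 3.93
= 283.43 mOsm/kg ≈ 283.4 mOsm/kg
Osmolar gap = measured − calculated = 287 − 283.4 = 3.6 mOsm/kg

3.6 mOsm/kg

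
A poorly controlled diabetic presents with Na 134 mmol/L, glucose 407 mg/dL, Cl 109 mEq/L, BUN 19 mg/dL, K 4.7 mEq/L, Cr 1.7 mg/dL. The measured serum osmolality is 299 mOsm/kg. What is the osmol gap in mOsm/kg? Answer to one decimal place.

Calculated osmolality = 2·Na + glucose/18 + BUN/2.8
= 2·134 + 407/18 + 19/2.8
= 268 + 22.61 + 6.79
= 297.4 mOsm/kg ≈ 297.4 mOsm/kg
Osmolar gap = measured − calculated = 299 − 297.4 = 1.6 mOsm/kg

1.6 mOsm/kg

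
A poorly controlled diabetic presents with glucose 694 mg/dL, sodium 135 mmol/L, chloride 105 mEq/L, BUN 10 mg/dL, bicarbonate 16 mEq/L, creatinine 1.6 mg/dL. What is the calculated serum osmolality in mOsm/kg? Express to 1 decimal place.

312.1 mOsm/kg

Calculated osmolality = 2·Na + glucose/18 + BUN/2.8
= 2·135 + 694/18 + 10/2.8
= 270 + 38.56 + 3.57
= 312.13 mOsm/kg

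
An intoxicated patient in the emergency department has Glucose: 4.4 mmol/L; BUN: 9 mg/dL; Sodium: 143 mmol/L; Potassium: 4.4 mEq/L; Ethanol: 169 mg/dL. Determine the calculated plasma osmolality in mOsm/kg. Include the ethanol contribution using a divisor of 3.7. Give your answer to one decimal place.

339.3 mOsm/kg

Calculated osmolality = 2·Na + glucose + BUN/2.8 + ethanol/3.7
= 2·143 + 4.4 + 9/2.8 + 169/3.7
= 286 + 4.40 + 3.21 + 45.68
= 339.29 mOsm/kg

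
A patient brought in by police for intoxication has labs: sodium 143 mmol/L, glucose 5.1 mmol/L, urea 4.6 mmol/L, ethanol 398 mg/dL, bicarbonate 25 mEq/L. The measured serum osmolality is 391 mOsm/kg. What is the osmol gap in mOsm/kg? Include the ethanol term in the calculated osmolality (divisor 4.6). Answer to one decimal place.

Calculated osmolality = 2·Na + glucose + urea + ethanol/4.6
= 2·143 + 5.1 + 4.6 + 398/4.6
= 286 + 5.10 + 4.60 + 86.52
= 382.22 mOsm/kg ≈ 382.2 mOsm/kg
Osmolar gap = measured − calculated = 391 − 382.2 = 8.8 mOsm/kg

8.8 mOsm/kg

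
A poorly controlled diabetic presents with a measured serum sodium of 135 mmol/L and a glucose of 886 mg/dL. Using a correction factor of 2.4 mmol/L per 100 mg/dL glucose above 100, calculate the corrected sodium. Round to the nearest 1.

154 mmol/L

Corrected Na = measured Na + 2.4 · (glucose − 100)/100
= 135 + 2.4 · (886 − 100)/100
= 135 + 18.9
= 153.9 mmol/L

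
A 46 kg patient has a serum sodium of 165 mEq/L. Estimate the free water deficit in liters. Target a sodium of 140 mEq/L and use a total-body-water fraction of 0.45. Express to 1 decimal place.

TBW = 0.45 · 46 = 20.7 L
Free water deficit = TBW · (Na/140 − 1)
= 20.7 · (165/140 − 1)
= 20.7 · 0.1786
= 3.7 L

3.7 L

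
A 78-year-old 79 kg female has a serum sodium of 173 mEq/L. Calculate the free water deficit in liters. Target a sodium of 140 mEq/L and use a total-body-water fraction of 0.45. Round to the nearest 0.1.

TBW = 0.45 · 79 = 35.55 L
Free water deficit = TBW · (Na/140 − 1)
= 35.55 · (173/140 − 1)
= 35.55 · 0.2357
= 8.38 L

8.4 L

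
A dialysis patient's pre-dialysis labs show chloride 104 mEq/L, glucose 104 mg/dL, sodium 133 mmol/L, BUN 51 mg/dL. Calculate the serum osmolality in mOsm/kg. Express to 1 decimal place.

Calculated osmolality = 2·Na + glucose/18 + BUN/2.8
= 2·133 + 104/18 + 51/2.8
= 266 + 5.78 + 18.21
= 289.99 mOsm/kg

290.0 mOsm/kg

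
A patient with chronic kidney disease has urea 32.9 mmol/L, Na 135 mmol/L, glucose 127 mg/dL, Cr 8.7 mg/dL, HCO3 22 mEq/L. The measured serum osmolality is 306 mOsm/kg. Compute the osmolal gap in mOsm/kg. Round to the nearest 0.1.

-4.0 mOsm/kg

Calculated osmolality = 2·Na + glucose/18 + urea
= 2·135 + 127/18 + 32.9
= 270 + 7.06 + 32.90
= 309.96 mOsm/kg ≈ 310.0 mOsm/kg
Osmolar gap = measured − calculated = 306 − 310.0 = -4.0 mOsm/kg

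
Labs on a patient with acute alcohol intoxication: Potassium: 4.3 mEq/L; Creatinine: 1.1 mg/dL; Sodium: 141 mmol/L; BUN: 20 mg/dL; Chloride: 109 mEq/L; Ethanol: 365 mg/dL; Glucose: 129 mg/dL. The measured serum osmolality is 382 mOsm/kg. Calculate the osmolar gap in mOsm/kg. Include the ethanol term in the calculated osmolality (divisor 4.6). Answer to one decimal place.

Calculated osmolality = 2·Na + glucose/18 + BUN/2.8 + ethanol/4.6
= 2·141 + 129/18 + 20/2.8 + 365/4.6
= 282 + 7.17 + 7.14 + 79.35
= 375.66 mOsm/kg ≈ 375.7 mOsm/kg
Osmolar gap = measured − calculated = 382 − 375.7 = 6.3 mOsm/kg

6.3 mOsm/kg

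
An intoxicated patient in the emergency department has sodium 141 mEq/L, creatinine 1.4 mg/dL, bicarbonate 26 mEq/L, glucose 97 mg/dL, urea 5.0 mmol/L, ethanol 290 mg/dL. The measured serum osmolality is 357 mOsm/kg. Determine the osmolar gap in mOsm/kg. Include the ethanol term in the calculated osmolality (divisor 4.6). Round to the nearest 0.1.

Calculated osmolality = 2·Na + glucose/18 + urea + ethanol/4.6
= 2·141 + 97/18 + 5 + 290/4.6
= 282 + 5.39 + 5 + 63.04
= 355.43 mOsm/kg ≈ 355.4 mOsm/kg
Osmolar gap = measured − calculated = 357 − 355.4 = 1.6 mOsm/kg

1.6 mOsm/kg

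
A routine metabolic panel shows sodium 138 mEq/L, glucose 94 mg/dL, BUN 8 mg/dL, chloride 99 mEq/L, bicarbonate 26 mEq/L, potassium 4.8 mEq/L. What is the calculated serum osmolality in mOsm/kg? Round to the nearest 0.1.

284.1 mOsm/kg

Calculated osmolality = 2·Na + glucose/18 + BUN/2.8
= 2·138 + 94/18 + 8/2.8
= 276 + 5.22 + 2.86
= 284.08 mOsm/kg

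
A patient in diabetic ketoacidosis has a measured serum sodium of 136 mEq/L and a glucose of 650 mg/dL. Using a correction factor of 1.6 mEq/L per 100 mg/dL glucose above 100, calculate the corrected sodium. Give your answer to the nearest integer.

145 mEq/L

Corrected Na = measured Na + 1.6 · (glucose − 100)/100
= 136 + 1.6 · (650 − 100)/100
= 136 + 8.8
= 144.8 mEq/L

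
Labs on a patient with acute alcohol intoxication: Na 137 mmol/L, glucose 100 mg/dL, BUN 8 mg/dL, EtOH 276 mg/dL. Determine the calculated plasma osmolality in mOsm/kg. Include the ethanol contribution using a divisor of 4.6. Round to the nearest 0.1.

342.4 mOsm/kg

Calculated osmolality = 2·Na + glucose/18 + BUN/2.8 + ethanol/4.6
= 2·137 + 100/18 + 8/2.8 + 276/4.6
= 274 + 5.56 + 2.86 + 60
= 342.42 mOsm/kg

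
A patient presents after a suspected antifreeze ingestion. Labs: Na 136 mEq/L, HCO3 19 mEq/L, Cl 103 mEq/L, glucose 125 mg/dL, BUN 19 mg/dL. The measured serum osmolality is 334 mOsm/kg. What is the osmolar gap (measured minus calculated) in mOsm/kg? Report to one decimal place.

48.3 mOsm/kg

Calculated osmolality = 2·Na + glucose/18 + BUN/2.8
= 2·136 + 125/18 + 19/2.8
= 272 + 6.94 + 6.79
= 285.73 mOsm/kg ≈ 285.7 mOsm/kg
Osmolar gap = measured − calculated = 334 − 285.7 = 48.3 mOsm/kg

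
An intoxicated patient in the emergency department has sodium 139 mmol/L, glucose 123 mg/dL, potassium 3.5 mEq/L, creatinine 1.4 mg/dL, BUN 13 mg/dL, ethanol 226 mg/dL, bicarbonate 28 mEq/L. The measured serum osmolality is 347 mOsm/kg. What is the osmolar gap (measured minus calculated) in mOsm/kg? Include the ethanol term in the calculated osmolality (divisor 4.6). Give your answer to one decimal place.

8.4 mOsm/kg

Calculated osmolality = 2·Na + glucose/18 + BUN/2.8 + ethanol/4.6
= 2·139 + 123/18 + 13/2.8 + 226/4.6
= 278 + 6.83 + 4.64 + 49.13
= 338.6 mOsm/kg ≈ 338.6 mOsm/kg
Osmolar gap = measured − calculated = 347 − 338.6 = 8.4 mOsm/kg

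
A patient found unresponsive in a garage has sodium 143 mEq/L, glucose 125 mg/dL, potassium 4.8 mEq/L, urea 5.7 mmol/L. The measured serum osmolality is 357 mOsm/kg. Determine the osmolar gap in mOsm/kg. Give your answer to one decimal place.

Calculated osmolality = 2·Na + glucose/18 + urea
= 2·143 + 125/18 + 5.7
= 286 + 6.94 + 5.70
= 298.64 mOsm/kg ≈ 298.6 mOsm/kg
Osmolar gap = measured − calculated = 357 − 298.6 = 58.4 mOsm/kg

58.4 mOsm/kg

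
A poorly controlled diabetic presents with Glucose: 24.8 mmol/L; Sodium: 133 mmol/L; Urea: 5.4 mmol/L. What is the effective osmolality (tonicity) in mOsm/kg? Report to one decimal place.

290.8 mOsm/kg

Effective osmolality excludes urea (freely permeant across cell membranes):
2·Na + glucose
= 2·133 + 24.8
= 266 + 24.8
= 290.8 mOsm/kg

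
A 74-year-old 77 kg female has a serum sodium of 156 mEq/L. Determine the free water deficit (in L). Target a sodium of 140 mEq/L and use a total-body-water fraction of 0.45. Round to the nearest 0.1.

TBW = 0.45 · 77 = 34.65 L
Free water deficit = TBW · (Na/140 − 1)
= 34.65 · (156/140 − 1)
= 34.65 · 0.1143
= 3.96 L

4.0 L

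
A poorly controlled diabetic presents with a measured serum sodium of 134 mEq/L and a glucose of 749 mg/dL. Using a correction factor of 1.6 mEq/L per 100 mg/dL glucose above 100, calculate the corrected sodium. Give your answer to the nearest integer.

144 mEq/L

Corrected Na = measured Na + 1.6 · (glucose − 100)/100
= 134 + 1.6 · (749 − 100)/100
= 134 + 10.4
= 144.4 mEq/L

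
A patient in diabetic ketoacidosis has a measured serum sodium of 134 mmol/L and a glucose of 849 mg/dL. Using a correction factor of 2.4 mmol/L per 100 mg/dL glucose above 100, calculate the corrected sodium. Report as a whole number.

Corrected Na = measured Na + 2.4 · (glucose − 100)/100
= 134 + 2.4 · (849 − 100)/100
= 134 + 18
= 152 mmol/L

152 mmol/L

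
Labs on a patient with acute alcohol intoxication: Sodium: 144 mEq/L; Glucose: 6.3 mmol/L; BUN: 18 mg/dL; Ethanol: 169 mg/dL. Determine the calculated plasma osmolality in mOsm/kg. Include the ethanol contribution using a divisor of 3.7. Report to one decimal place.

Calculated osmolality = 2·Na + glucose + BUN/2.8 + ethanol/3.7
= 2·144 + 6.3 + 18/2.8 + 169/3.7
= 288 + 6.30 + 6.43 + 45.68
= 346.41 mOsm/kg

346.4 mOsm/kg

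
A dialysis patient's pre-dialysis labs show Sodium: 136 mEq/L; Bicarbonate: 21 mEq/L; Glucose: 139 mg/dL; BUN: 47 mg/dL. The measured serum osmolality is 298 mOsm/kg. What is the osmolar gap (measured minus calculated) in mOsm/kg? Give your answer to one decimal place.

1.5 mOsm/kg

Calculated osmolality = 2·Na + glucose/18 + BUN/2.8
= 2·136 + 139/18 + 47/2.8
= 272 + 7.72 + 16.79
= 296.51 mOsm/kg ≈ 296.5 mOsm/kg
Osmolar gap = measured − calculated = 298 − 296.5 = 1.5 mOsm/kg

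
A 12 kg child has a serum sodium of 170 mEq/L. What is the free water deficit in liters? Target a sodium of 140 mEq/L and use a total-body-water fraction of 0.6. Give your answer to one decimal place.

TBW = 0.6 · 12 = 7.2 L
Free water deficit = TBW · (Na/140 − 1)
= 7.2 · (170/140 − 1)
= 7.2 · 0.2143
= 1.54 L

1.5 L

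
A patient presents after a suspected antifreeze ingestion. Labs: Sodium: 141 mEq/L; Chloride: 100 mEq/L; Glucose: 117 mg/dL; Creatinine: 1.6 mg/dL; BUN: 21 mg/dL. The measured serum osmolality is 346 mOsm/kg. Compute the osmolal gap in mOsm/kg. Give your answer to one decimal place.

50.0 mOsm/kg

Calculated osmolality = 2·Na + glucose/18 + BUN/2.8
= 2·141 + 117/18 + 21/2.8
= 282 + 6.50 + 7.50
= 296 mOsm/kg ≈ 296.0 mOsm/kg
Osmolar gap = measured − calculated = 346 − 296.0 = 50.0 mOsm/kg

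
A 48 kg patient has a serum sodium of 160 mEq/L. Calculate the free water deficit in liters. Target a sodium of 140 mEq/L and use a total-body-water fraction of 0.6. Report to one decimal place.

TBW = 0.6 · 48 = 28.8 L
Free water deficit = TBW · (Na/140 − 1)
= 28.8 · (160/140 − 1)
= 28.8 · 0.1429
= 4.12 L

4.1 L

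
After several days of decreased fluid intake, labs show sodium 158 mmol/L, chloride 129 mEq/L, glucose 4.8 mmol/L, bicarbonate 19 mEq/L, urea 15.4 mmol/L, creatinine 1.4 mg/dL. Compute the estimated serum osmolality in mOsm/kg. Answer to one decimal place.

336.2 mOsm/kg

Calculated osmolality = 2·Na + glucose + urea
= 2·158 + 4.8 + 15.4
= 316 + 4.80 + 15.40
= 336.2 mOsm/kg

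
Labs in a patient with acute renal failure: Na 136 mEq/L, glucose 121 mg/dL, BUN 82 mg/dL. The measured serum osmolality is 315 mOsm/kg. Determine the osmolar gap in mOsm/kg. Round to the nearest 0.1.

7.0 mOsm/kg

Calculated osmolality = 2·Na + glucose/18 + BUN/2.8
= 2·136 + 121/18 + 82/2.8
= 272 + 6.72 + 29.29
= 308.01 mOsm/kg ≈ 308.0 mOsm/kg
Osmolar gap = measured − calculated = 315 − 308.0 = 7.0 mOsm/kg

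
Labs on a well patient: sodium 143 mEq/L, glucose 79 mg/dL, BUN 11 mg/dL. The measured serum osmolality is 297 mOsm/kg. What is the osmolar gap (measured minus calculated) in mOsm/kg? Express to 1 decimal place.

2.7 mOsm/kg

Calculated osmolality = 2·Na + glucose/18 + BUN/2.8
= 2·143 + 79/18 + 11/2.8
= 286 + 4.39 + 3.93
= 294.32 mOsm/kg ≈ 294.3 mOsm/kg
Osmolar gap = measured − calculated = 297 − 294.3 = 2.7 mOsm/kg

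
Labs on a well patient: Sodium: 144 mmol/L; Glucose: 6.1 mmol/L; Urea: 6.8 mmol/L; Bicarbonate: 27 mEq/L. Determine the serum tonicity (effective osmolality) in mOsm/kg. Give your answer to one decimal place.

294.1 mOsm/kg

Effective osmolality excludes urea (freely permeant across cell membranes):
2·Na + glucose
= 2·144 + 6.1
= 288 + 6.1
= 294.1 mOsm/kg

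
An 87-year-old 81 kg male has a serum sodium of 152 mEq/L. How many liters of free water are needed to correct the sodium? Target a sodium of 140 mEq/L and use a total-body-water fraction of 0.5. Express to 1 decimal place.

TBW = 0.5 · 81 = 40.5 L
Free water deficit = TBW · (Na/140 − 1)
= 40.5 · (152/140 − 1)
= 40.5 · 0.0857
= 3.47 L

3.5 L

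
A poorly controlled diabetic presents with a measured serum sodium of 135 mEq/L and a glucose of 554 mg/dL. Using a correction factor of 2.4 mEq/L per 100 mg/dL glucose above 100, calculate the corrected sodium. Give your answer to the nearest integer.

Corrected Na = measured Na + 2.4 · (glucose − 100)/100
= 135 + 2.4 · (554 − 100)/100
= 135 + 10.9
= 145.9 mEq/L

146 mEq/L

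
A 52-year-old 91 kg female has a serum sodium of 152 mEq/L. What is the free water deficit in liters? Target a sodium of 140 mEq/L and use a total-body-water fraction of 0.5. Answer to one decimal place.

TBW = 0.5 · 91 = 45.5 L
Free water deficit = TBW · (Na/140 − 1)
= 45.5 · (152/140 − 1)
= 45.5 · 0.0857
= 3.9 L

3.9 L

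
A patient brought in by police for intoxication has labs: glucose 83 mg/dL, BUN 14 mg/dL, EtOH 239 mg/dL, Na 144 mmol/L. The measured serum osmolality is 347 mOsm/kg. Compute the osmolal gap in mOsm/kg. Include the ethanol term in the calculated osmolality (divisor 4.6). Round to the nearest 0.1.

Calculated osmolality = 2·Na + glucose/18 + BUN/2.8 + ethanol/4.6
= 2·144 + 83/18 + 14/2.8 + 239/4.6
= 288 + 4.61 + 5 + 51.96
= 349.57 mOsm/kg ≈ 349.6 mOsm/kg
Osmolar gap = measured − calculated = 347 − 349.6 = -2.6 mOsm/kg

-2.6 mOsm/kg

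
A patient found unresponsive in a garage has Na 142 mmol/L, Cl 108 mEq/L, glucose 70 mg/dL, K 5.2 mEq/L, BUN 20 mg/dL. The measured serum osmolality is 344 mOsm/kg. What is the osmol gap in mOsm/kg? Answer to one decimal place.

49.0 mOsm/kg

Calculated osmolality = 2·Na + glucose/18 + BUN/2.8
= 2·142 + 70/18 + 20/2.8
= 284 + 3.89 + 7.14
= 295.03 mOsm/kg ≈ 295.0 mOsm/kg
Osmolar gap = measured − calculated = 344 − 295.0 = 49.0 mOsm/kg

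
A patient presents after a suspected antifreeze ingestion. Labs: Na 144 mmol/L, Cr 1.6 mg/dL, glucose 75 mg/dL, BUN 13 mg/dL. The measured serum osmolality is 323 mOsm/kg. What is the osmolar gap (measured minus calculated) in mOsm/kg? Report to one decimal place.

Calculated osmolality = 2·Na + glucose/18 + BUN/2.8
= 2·144 + 75/18 + 13/2.8
= 288 + 4.17 + 4.64
= 296.81 mOsm/kg ≈ 296.8 mOsm/kg
Osmolar gap = measured − calculated = 323 − 296.8 = 26.2 mOsm/kg

26.2 mOsm/kg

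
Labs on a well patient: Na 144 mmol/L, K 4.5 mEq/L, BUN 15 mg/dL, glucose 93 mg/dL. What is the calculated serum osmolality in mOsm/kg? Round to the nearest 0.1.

Calculated osmolality = 2·Na + glucose/18 + BUN/2.8
= 2·144 + 93/18 + 15/2.8
= 288 + 5.17 + 5.36
= 298.53 mOsm/kg

298.5 mOsm/kg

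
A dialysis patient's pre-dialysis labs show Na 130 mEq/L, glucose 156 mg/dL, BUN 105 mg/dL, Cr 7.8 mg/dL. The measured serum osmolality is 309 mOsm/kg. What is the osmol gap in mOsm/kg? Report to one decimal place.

Calculated osmolality = 2·Na + glucose/18 + BUN/2.8
= 2·130 + 156/18 + 105/2.8
= 260 + 8.67 + 37.50
= 306.17 mOsm/kg ≈ 306.2 mOsm/kg
Osmolar gap = measured − calculated = 309 − 306.2 = 2.8 mOsm/kg

2.8 mOsm/kg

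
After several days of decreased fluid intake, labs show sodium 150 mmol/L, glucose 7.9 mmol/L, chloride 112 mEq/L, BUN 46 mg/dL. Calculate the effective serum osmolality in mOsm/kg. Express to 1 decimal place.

307.9 mOsm/kg

Effective osmolality excludes urea (freely permeant across cell membranes):
2·Na + glucose
= 2·150 + 7.9
= 300 + 7.9
= 307.9 mOsm/kg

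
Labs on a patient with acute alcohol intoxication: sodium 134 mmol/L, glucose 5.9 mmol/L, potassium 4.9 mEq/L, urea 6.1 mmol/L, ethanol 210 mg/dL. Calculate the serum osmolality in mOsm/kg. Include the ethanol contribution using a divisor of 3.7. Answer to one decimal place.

336.8 mOsm/kg

Calculated osmolality = 2·Na + glucose + urea + ethanol/3.7
= 2·134 + 5.9 + 6.1 + 210/3.7
= 268 + 5.90 + 6.10 + 56.76
= 336.76 mOsm/kg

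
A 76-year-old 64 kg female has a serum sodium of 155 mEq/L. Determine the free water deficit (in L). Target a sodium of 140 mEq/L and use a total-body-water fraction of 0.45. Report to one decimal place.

TBW = 0.45 · 64 = 28.8 L
Free water deficit = TBW · (Na/140 − 1)
= 28.8 · (155/140 − 1)
= 28.8 · 0.1071
= 3.08 L

3.1 L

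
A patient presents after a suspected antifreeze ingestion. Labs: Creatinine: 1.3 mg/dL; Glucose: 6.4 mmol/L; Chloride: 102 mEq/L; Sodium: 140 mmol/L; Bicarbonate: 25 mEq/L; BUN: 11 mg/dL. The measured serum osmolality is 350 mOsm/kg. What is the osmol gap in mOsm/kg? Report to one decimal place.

Calculated osmolality = 2·Na + glucose + BUN/2.8
= 2·140 + 6.4 + 11/2.8
= 280 + 6.40 + 3.93
= 290.33 mOsm/kg ≈ 290.3 mOsm/kg
Osmolar gap = measured − calculated = 350 − 290.3 = 59.7 mOsm/kg

59.7 mOsm/kg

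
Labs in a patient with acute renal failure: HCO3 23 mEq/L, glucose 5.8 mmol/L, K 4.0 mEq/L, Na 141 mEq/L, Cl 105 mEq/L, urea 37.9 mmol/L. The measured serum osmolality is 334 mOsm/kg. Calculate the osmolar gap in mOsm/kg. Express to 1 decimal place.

Calculated osmolality = 2·Na + glucose + urea
= 2·141 + 5.8 + 37.9
= 282 + 5.80 + 37.90
= 325.7 mOsm/kg ≈ 325.7 mOsm/kg
Osmolar gap = measured − calculated = 334 − 325.7 = 8.3 mOsm/kg

8.3 mOsm/kg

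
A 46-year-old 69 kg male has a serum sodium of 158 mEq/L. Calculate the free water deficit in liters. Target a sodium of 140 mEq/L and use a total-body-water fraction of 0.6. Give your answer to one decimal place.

TBW = 0.6 · 69 = 41.4 L
Free water deficit = TBW · (Na/140 − 1)
= 41.4 · (158/140 − 1)
= 41.4 · 0.1286
= 5.32 L

5.3 L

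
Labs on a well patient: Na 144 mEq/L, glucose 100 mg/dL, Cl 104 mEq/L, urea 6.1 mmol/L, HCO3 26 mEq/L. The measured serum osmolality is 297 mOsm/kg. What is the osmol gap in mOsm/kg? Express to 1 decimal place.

Calculated osmolality = 2·Na + glucose/18 + urea
= 2·144 + 100/18 + 6.1
= 288 + 5.56 + 6.10
= 299.66 mOsm/kg ≈ 299.7 mOsm/kg
Osmolar gap = measured − calculated = 297 − 299.7 = -2.7 mOsm/kg

-2.7 mOsm/kg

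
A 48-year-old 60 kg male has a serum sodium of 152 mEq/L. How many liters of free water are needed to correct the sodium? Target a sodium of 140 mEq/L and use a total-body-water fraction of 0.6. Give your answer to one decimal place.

TBW = 0.6 · 60 = 36 L
Free water deficit = TBW · (Na/140 − 1)
= 36 · (152/140 − 1)
= 36 · 0.0857
= 3.09 L

3.1 L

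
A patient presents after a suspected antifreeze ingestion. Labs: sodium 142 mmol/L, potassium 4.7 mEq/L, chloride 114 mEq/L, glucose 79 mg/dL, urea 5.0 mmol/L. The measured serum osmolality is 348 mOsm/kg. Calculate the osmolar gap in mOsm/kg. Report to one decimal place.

54.6 mOsm/kg

Calculated osmolality = 2·Na + glucose/18 + urea
= 2·142 + 79/18 + 5
= 284 + 4.39 + 5
= 293.39 mOsm/kg ≈ 293.4 mOsm/kg
Osmolar gap = measured − calculated = 348 − 293.4 = 54.6 mOsm/kg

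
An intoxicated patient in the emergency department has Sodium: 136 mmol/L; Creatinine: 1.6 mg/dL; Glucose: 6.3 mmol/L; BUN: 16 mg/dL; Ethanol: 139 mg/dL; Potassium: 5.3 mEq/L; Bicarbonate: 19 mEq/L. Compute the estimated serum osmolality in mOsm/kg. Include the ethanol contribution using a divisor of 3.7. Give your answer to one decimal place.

Calculated osmolality = 2·Na + glucose + BUN/2.8 + ethanol/3.7
= 2·136 + 6.3 + 16/2.8 + 139/3.7
= 272 + 6.30 + 5.71 + 37.57
= 321.58 mOsm/kg

321.6 mOsm/kg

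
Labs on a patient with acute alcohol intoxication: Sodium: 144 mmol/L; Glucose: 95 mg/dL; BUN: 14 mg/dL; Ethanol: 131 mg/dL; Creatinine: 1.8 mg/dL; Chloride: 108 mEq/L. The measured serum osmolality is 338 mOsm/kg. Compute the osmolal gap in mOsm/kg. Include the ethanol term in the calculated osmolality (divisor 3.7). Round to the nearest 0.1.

Calculated osmolality = 2·Na + glucose/18 + BUN/2.8 + ethanol/3.7
= 2·144 + 95/18 + 14/2.8 + 131/3.7
= 288 + 5.28 + 5 + 35.41
= 333.69 mOsm/kg ≈ 333.7 mOsm/kg
Osmolar gap = measured − calculated = 338 − 333.7 = 4.3 mOsm/kg

4.3 mOsm/kg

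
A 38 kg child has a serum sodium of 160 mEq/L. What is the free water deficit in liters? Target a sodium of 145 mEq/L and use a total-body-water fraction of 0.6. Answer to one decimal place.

TBW = 0.6 · 38 = 22.8 L
Free water deficit = TBW · (Na/145 − 1)
= 22.8 · (160/145 − 1)
= 22.8 · 0.1034
= 2.36 L

2.4 L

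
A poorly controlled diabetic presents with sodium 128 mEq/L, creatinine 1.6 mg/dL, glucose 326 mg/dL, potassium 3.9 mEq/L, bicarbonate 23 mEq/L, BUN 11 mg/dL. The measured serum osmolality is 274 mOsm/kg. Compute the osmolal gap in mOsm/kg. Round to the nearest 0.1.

-4.0 mOsm/kg

Calculated osmolality = 2·Na + glucose/18 + BUN/2.8
= 2·128 + 326/18 + 11/2.8
= 256 + 18.11 + 3.93
= 278.04 mOsm/kg ≈ 278.0 mOsm/kg
Osmolar gap = measured − calculated = 274 − 278.0 = -4.0 mOsm/kg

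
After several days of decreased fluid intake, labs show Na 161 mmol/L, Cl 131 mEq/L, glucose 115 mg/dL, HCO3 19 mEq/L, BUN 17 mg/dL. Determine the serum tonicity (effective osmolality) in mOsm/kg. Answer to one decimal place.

Effective osmolality excludes urea (freely permeant across cell membranes):
2·Na + glucose/18
= 2·161 + 115/18
= 322 + 6.39
= 328.39 mOsm/kg

328.4 mOsm/kg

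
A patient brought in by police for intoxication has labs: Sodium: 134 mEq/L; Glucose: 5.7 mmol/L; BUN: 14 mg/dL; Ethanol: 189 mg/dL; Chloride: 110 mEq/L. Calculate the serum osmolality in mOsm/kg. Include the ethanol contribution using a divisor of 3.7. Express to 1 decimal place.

329.8 mOsm/kg

Calculated osmolality = 2·Na + glucose + BUN/2.8 + ethanol/3.7
= 2·134 + 5.7 + 14/2.8 + 189/3.7
= 268 + 5.70 + 5 + 51.08
= 329.78 mOsm/kg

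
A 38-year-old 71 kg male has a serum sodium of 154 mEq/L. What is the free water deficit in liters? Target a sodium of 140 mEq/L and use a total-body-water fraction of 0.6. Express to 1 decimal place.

4.3 L

TBW = 0.6 · 71 = 42.6 L
Free water deficit = TBW · (Na/140 − 1)
= 42.6 · (154/140 − 1)
= 42.6 · 0.1
= 4.26 L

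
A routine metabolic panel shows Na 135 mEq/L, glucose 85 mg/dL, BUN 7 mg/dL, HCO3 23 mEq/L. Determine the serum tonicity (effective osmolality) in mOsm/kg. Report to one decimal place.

Effective osmolality excludes urea (freely permeant across cell membranes):
2·Na + glucose/18
= 2·135 + 85/18
= 270 + 4.72
= 274.72 mOsm/kg

274.7 mOsm/kg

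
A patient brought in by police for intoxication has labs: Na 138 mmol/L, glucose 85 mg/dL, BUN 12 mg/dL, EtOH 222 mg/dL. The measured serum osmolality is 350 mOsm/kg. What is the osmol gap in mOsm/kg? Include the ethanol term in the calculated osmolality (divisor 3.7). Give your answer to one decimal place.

Calculated osmolality = 2·Na + glucose/18 + BUN/2.8 + ethanol/3.7
= 2·138 + 85/18 + 12/2.8 + 222/3.7
= 276 + 4.72 + 4.29 + 60
= 345.01 mOsm/kg ≈ 345.0 mOsm/kg
Osmolar gap = measured − calculated = 350 − 345.0 = 5.0 mOsm/kg

5.0 mOsm/kg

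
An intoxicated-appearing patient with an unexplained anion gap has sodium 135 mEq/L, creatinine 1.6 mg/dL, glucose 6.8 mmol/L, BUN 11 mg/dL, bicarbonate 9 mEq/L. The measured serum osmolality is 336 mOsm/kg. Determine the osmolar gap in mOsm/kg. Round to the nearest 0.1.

55.3 mOsm/kg

Calculated osmolality = 2·Na + glucose + BUN/2.8
= 2·135 + 6.8 + 11/2.8
= 270 + 6.80 + 3.93
= 280.73 mOsm/kg ≈ 280.7 mOsm/kg
Osmolar gap = measured − calculated = 336 − 280.7 = 55.3 mOsm/kg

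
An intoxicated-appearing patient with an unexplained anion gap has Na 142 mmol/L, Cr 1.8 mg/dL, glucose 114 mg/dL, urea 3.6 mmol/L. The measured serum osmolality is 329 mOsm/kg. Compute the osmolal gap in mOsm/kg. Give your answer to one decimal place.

Calculated osmolality = 2·Na + glucose/18 + urea
= 2·142 + 114/18 + 3.6
= 284 + 6.33 + 3.60
= 293.93 mOsm/kg ≈ 293.9 mOsm/kg
Osmolar gap = measured − calculated = 329 − 293.9 = 35.1 mOsm/kg

35.1 mOsm/kg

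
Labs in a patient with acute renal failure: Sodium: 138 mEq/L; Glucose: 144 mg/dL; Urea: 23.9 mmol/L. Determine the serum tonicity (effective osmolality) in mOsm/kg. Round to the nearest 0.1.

284.0 mOsm/kg

Effective osmolality excludes urea (freely permeant across cell membranes):
2·Na + glucose/18
= 2·138 + 144/18
= 276 + 8
= 284 mOsm/kg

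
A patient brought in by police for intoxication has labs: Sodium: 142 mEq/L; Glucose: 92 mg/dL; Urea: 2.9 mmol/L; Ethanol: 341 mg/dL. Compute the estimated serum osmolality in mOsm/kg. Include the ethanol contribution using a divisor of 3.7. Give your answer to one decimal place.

Calculated osmolality = 2·Na + glucose/18 + urea + ethanol/3.7
= 2·142 + 92/18 + 2.9 + 341/3.7
= 284 + 5.11 + 2.90 + 92.16
= 384.17 mOsm/kg

384.2 mOsm/kg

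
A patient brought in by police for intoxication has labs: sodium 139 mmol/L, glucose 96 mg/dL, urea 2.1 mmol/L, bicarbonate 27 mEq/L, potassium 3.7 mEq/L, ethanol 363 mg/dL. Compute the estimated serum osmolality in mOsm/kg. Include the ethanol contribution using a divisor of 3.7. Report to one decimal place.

Calculated osmolality = 2·Na + glucose/18 + urea + ethanol/3.7
= 2·139 + 96/18 + 2.1 + 363/3.7
= 278 + 5.33 + 2.10 + 98.11
= 383.54 mOsm/kg

383.5 mOsm/kg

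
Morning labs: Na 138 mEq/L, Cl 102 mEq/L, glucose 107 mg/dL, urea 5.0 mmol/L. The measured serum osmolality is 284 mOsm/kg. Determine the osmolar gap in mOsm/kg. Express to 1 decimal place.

Calculated osmolality = 2·Na + glucose/18 + urea
= 2·138 + 107/18 + 5
= 276 + 5.94 + 5
= 286.94 mOsm/kg ≈ 286.9 mOsm/kg
Osmolar gap = measured − calculated = 284 − 286.9 = -2.9 mOsm/kg

-2.9 mOsm/kg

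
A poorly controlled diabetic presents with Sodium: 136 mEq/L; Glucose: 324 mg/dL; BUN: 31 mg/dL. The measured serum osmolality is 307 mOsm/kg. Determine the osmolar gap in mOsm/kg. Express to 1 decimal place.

Calculated osmolality = 2·Na + glucose/18 + BUN/2.8
= 2·136 + 324/18 + 31/2.8
= 272 + 18 + 11.07
= 301.07 mOsm/kg ≈ 301.1 mOsm/kg
Osmolar gap = measured − calculated = 307 − 301.1 = 5.9 mOsm/kg

5.9 mOsm/kg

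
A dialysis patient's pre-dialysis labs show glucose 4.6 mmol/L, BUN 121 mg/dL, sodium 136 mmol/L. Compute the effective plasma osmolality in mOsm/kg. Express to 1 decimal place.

Effective osmolality excludes urea (freely permeant across cell membranes):
2·Na + glucose
= 2·136 + 4.6
= 272 + 4.6
= 276.6 mOsm/kg

276.6 mOsm/kg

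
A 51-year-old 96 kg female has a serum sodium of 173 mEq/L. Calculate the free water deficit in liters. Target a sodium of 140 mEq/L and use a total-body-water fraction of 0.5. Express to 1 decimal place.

TBW = 0.5 · 96 = 48 L
Free water deficit = TBW · (Na/140 − 1)
= 48 · (173/140 − 1)
= 48 · 0.2357
= 11.31 L

11.3 L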